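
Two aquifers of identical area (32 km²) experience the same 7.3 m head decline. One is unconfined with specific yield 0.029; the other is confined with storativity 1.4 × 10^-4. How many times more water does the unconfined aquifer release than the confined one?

A = 32 km² = 3.2 × 10^7 m²
Unconfined: ΔV_u = Sy × A × Δh = 0.029 × 3.2 × 10^7 × 7.3 = 6.774 × 10^6 m³
Confined: ΔV_c = S × A × Δh = 1.4 × 10^-4 × 3.2 × 10^7 × 7.3 = 32700 m³
Ratio = ΔV_u / ΔV_c = Sy / S = 0.029 / 1.4 × 10^-4 = 207.1

ΔV_u / ΔV_c ≈ 207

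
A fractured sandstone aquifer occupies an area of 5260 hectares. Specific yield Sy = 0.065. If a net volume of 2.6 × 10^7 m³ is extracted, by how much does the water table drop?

A = 5260 hectares = 5.26 × 10^7 m²
Δh = ΔV / (Sy × A) = 2.6 × 10^7 m³ / (0.065 × 5.26 × 10^7 m²) = 7.605 m

Δh ≈ 7.6 m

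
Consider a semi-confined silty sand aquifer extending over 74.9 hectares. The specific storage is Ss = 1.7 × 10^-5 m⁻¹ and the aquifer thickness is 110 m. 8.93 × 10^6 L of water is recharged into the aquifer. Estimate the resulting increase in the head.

Δh ≈ 6.38 m

S = Ss × b = 1.7 × 10^-5 m⁻¹ × 110 m = 1.87 × 10^-3
A = 74.9 hectares = 7.49 × 10^5 m²
ΔV = 8.93 × 10^6 L = 8930 m³
Δh = ΔV / (S × A) = 8930 m³ / (0.00187 × 7.49 × 10^5 m²) = 6.376 m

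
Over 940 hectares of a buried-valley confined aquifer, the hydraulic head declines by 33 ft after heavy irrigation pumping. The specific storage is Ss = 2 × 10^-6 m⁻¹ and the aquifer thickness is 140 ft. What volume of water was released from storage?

ΔV ≈ 8070 m³

b = 140 ft = 42.67 m
S = Ss × b = 2 × 10^-6 m⁻¹ × 42.67 m = 8.534 × 10^-5
A = 940 hectares = 9.4 × 10^6 m²
Δh = 33 ft = 10.06 m
ΔV = S × A × Δh = 8.534 × 10^-5 × 9.4 × 10^6 m² × 10.06 m = 8069 m³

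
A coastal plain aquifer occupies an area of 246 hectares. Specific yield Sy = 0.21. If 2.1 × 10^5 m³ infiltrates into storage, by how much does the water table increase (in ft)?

Δh ≈ 1.33 ft

A = 246 hectares = 2.46 × 10^6 m²
Δh = ΔV / (Sy × A) = 2.1 × 10^5 m³ / (0.21 × 2.46 × 10^6 m²) = 0.4065 m
Δh = 0.4065 m = 1.334 ft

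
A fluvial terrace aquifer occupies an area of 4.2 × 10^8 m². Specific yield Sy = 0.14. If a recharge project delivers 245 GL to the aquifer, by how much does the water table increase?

ΔV = 245 GL = 2.45 × 10^8 m³
Δh = ΔV / (Sy × A) = 2.45 × 10^8 m³ / (0.14 × 4.2 × 10^8 m²) = 4.167 m

Δh ≈ 4.17 m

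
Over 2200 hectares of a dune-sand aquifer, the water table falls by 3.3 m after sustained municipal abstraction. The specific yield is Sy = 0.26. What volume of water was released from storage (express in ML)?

A = 2200 hectares = 2.2 × 10^7 m²
ΔV = Sy × A × Δh = 0.26 × 2.2 × 10^7 m² × 3.3 m = 1.888 × 10^7 m³
ΔV = 1.888 × 10^7 m³ = 18880 ML

ΔV ≈ 18900 ML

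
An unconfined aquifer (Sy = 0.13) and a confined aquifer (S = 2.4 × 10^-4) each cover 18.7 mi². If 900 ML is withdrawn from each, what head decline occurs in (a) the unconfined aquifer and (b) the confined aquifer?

A = 18.7 mi² = 4.843 × 10^7 m²
ΔV = 900 ML = 9 × 10^5 m³
Unconfined: Δh_u = ΔV/(Sy·A) = 9 × 10^5/(0.13 × 4.843 × 10^7) = 0.1429 m
Confined: Δh_c = ΔV/(S·A) = 9 × 10^5/(2.4 × 10^-4 × 4.843 × 10^7) = 77.43 m

Δh_u ≈ 0.143 m; Δh_c ≈ 77.4 m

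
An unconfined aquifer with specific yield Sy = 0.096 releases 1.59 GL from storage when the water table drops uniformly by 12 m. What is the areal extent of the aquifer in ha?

ΔV = 1.59 GL = 1.59 × 10^6 m³
A = ΔV / (Sy × Δh) = 1.59 × 10^6 / (0.096 × 12) = 1.38 × 10^6 m²
A = 1.38 × 10^6 m² = 138 ha

A ≈ 138 ha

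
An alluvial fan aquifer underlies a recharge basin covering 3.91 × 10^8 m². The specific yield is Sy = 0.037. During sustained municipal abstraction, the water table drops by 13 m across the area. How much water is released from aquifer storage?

ΔV ≈ 1.88 × 10^8 m³

ΔV = Sy × A × Δh = 0.037 × 3.91 × 10^8 m² × 13 m = 1.881 × 10^8 m³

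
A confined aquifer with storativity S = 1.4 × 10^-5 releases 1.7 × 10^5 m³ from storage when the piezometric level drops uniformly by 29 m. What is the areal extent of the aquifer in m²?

A ≈ 4.19 × 10^8 m²

A = ΔV / (S × Δh) = 1.7 × 10^5 / (1.4 × 10^-5 × 29) = 4.187 × 10^8 m²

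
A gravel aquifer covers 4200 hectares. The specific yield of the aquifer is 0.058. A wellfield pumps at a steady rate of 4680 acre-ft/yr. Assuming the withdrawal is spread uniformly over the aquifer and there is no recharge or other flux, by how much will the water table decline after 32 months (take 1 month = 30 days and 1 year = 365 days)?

A = 4200 hectares = 4.2 × 10^7 m²
Q = 4680 acre-ft/yr = 15820 m³/d
t = 32 months = 960 d
ΔV = Q × t = 15820 m³/d × 960 d = 1.518 × 10^7 m³
Δh = ΔV / (Sy × A) = 1.518 × 10^7 / (0.058 × 4.2 × 10^7) = 6.233 m

Δh ≈ 6.23 m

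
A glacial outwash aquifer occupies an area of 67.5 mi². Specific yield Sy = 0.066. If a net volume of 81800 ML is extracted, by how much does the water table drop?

Δh ≈ 7.09 m

A = 67.5 mi² = 1.748 × 10^8 m²
ΔV = 81800 ML = 8.18 × 10^7 m³
Δh = ΔV / (Sy × A) = 8.18 × 10^7 m³ / (0.066 × 1.748 × 10^8 m²) = 7.089 m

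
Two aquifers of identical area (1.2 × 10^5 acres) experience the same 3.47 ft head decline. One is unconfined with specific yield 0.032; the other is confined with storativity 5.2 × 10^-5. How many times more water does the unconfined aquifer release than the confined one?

ΔV_u / ΔV_c ≈ 615

A = 1.2 × 10^5 acres = 4.856 × 10^8 m²
Δh = 3.47 ft = 1.058 m
Unconfined: ΔV_u = Sy × A × Δh = 0.032 × 4.856 × 10^8 × 1.058 = 1.644 × 10^7 m³
Confined: ΔV_c = S × A × Δh = 5.2 × 10^-5 × 4.856 × 10^8 × 1.058 = 26710 m³
Ratio = ΔV_u / ΔV_c = Sy / S = 0.032 / 5.2 × 10^-5 = 615.4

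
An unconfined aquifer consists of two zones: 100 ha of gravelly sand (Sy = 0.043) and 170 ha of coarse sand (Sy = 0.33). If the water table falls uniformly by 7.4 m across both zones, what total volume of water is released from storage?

A₁ = 100 ha = 1 × 10^6 m²; A₂ = 170 ha = 1.7 × 10^6 m²
ΔV₁ = 0.043 × 1 × 10^6 × 7.4 = 3.182 × 10^5 m³
ΔV₂ = 0.33 × 1.7 × 10^6 × 7.4 = 4.151 × 10^6 m³
ΔV = ΔV₁ + ΔV₂ = 4.47 × 10^6 m³

ΔV ≈ 4.47 × 10^6 m³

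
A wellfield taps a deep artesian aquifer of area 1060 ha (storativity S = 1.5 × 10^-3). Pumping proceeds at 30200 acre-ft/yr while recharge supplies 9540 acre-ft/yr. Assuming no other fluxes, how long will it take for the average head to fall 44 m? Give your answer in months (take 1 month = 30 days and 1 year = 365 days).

t ≈ 0.334 months

A = 1060 ha = 1.06 × 10^7 m²
ΔV = S × A × Δh = 0.0015 × 1.06 × 10^7 × 44 = 6.996 × 10^5 m³
Net withdrawal = 30200 − 9540 = 20660 acre-ft/yr = 69820 m³/d
t = ΔV / Q = 6.996 × 10^5 m³ / 69820 m³/d = 10.02 d
t = 10.02 d ≈ 0.334 months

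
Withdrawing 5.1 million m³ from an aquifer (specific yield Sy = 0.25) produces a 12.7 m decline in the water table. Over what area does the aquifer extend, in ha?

A ≈ 161 ha

ΔV = 5.1 million m³ = 5.1 × 10^6 m³
A = ΔV / (Sy × Δh) = 5.1 × 10^6 / (0.25 × 12.7) = 1.606 × 10^6 m²
A = 1.606 × 10^6 m² = 160.6 ha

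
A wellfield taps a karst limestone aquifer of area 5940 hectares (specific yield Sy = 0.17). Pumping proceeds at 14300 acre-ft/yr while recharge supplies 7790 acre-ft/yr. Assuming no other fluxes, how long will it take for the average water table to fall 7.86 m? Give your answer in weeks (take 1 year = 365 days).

t ≈ 515 weeks

A = 5940 hectares = 5.94 × 10^7 m²
ΔV = Sy × A × Δh = 0.17 × 5.94 × 10^7 × 7.86 = 7.937 × 10^7 m³
Net withdrawal = 14300 − 7790 = 6510 acre-ft/yr = 22000 m³/d
t = ΔV / Q = 7.937 × 10^7 m³ / 22000 m³/d = 3608 d
t = 3608 d ≈ 515.4 weeks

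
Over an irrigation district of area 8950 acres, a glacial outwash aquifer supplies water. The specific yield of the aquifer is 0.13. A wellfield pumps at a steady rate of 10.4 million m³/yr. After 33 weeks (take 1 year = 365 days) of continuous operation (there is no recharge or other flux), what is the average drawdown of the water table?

Δh ≈ 1.4 m

A = 8950 acres = 3.622 × 10^7 m²
Q = 10.4 million m³/yr = 28490 m³/d
t = 33 weeks = 231 d
ΔV = Q × t = 28490 m³/d × 231 d = 6.582 × 10^6 m³
Δh = ΔV / (Sy × A) = 6.582 × 10^6 / (0.13 × 3.622 × 10^7) = 1.398 m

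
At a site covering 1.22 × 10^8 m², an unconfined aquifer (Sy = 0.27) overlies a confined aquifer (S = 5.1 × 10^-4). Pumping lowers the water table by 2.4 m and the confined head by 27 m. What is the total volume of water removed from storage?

ΔV ≈ 8.07 × 10^7 m³

Unconfined: ΔV_u = Sy × A × Δh_u = 0.27 × 1.22 × 10^8 × 2.4 = 7.906 × 10^7 m³
Confined: ΔV_c = S × A × Δh_c = 5.1 × 10^-4 × 1.22 × 10^8 × 27 = 1.68 × 10^6 m³
Total ΔV = 7.906 × 10^7 + 1.68 × 10^6 = 8.074 × 10^7 m³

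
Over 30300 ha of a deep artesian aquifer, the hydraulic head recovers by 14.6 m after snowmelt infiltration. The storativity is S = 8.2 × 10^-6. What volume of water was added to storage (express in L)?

A = 30300 ha = 3.03 × 10^8 m²
ΔV = S × A × Δh = 8.2 × 10^-6 × 3.03 × 10^8 m² × 14.6 m = 36280 m³
ΔV = 36280 m³ = 3.628 × 10^7 L

ΔV ≈ 3.63 × 10^7 L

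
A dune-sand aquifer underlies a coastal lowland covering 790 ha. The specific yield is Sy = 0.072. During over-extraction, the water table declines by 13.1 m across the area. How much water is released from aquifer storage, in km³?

ΔV ≈ 0.00745 km³

A = 790 ha = 7.9 × 10^6 m²
ΔV = Sy × A × Δh = 0.072 × 7.9 × 10^6 m² × 13.1 m = 7.451 × 10^6 m³
ΔV = 7.451 × 10^6 m³ = 0.007451 km³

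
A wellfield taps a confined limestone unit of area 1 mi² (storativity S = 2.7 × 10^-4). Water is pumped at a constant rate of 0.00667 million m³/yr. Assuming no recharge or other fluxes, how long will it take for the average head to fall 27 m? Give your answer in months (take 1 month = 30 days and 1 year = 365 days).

t ≈ 34.4 months

A = 1 mi² = 2.59 × 10^6 m²
ΔV = S × A × Δh = 2.7 × 10^-4 × 2.59 × 10^6 × 27 = 18880 m³
Q = 0.00667 million m³/yr = 18.27 m³/d
t = ΔV / Q = 18880 m³ / 18.27 m³/d = 1033 d
t = 1033 d ≈ 34.44 months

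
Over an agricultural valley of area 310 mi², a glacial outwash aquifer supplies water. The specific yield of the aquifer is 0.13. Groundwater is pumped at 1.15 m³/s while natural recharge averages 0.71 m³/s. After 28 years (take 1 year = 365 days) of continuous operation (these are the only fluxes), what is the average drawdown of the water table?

A = 310 mi² = 8.029 × 10^8 m²
Net abstraction = 1.15 − 0.71 = 0.44 m³/s
Q_net = 0.44 m³/s = 38020 m³/d
t = 28 years = 10220 d
ΔV = Q × t = 38020 m³/d × 10220 d = 3.885 × 10^8 m³
Δh = ΔV / (Sy × A) = 3.885 × 10^8 / (0.13 × 8.029 × 10^8) = 3.722 m

Δh ≈ 3.72 m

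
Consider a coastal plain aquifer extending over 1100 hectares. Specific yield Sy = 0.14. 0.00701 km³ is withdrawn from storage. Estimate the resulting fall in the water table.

A = 1100 hectares = 1.1 × 10^7 m²
ΔV = 0.00701 km³ = 7.01 × 10^6 m³
Δh = ΔV / (Sy × A) = 7.01 × 10^6 m³ / (0.14 × 1.1 × 10^7 m²) = 4.552 m

Δh ≈ 4.55 m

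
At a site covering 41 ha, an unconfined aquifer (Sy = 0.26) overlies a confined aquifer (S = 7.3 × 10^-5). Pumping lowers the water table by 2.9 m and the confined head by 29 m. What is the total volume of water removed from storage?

ΔV ≈ 3.1 × 10^5 m³

A = 41 ha = 4.1 × 10^5 m²
Unconfined: ΔV_u = Sy × A × Δh_u = 0.26 × 4.1 × 10^5 × 2.9 = 3.091 × 10^5 m³
Confined: ΔV_c = S × A × Δh_c = 7.3 × 10^-5 × 4.1 × 10^5 × 29 = 868 m³
Total ΔV = 3.091 × 10^5 + 868 = 3.1 × 10^5 m³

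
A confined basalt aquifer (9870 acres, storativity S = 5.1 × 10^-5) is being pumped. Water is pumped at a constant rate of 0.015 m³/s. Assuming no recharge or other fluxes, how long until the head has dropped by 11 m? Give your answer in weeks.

A = 9870 acres = 3.994 × 10^7 m²
ΔV = S × A × Δh = 5.1 × 10^-5 × 3.994 × 10^7 × 11 = 22410 m³
Q = 0.015 m³/s = 1296 m³/d
t = ΔV / Q = 22410 m³ / 1296 m³/d = 17.29 d
t = 17.29 d ≈ 2.47 weeks

t ≈ 2.47 weeks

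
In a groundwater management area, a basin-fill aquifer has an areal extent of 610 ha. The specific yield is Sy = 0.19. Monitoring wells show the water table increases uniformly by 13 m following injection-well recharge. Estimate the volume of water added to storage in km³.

ΔV ≈ 0.0151 km³

A = 610 ha = 6.1 × 10^6 m²
ΔV = Sy × A × Δh = 0.19 × 6.1 × 10^6 m² × 13 m = 1.507 × 10^7 m³
ΔV = 1.507 × 10^7 m³ = 0.01507 km³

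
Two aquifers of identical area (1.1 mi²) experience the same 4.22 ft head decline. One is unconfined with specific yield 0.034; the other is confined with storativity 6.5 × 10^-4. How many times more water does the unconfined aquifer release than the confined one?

ΔV_u / ΔV_c ≈ 52.3

A = 1.1 mi² = 2.849 × 10^6 m²
Δh = 4.22 ft = 1.286 m
Unconfined: ΔV_u = Sy × A × Δh = 0.034 × 2.849 × 10^6 × 1.286 = 1.246 × 10^5 m³
Confined: ΔV_c = S × A × Δh = 6.5 × 10^-4 × 2.849 × 10^6 × 1.286 = 2382 m³
Ratio = ΔV_u / ΔV_c = Sy / S = 0.034 / 6.5 × 10^-4 = 52.31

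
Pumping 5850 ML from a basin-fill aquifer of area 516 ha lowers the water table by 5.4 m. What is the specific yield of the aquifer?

Sy ≈ 0.21

A = 516 ha = 5.16 × 10^6 m²
ΔV = 5850 ML = 5.85 × 10^6 m³
Sy = ΔV / (A × Δh) = 5.85 × 10^6 m³ / (5.16 × 10^6 m² × 5.4 m) = 0.2099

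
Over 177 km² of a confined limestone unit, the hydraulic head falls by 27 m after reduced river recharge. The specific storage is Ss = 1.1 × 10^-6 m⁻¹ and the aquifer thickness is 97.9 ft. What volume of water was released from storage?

b = 97.9 ft = 29.84 m
S = Ss × b = 1.1 × 10^-6 m⁻¹ × 29.84 m = 3.282 × 10^-5
A = 177 km² = 1.77 × 10^8 m²
ΔV = S × A × Δh = 3.282 × 10^-5 × 1.77 × 10^8 m² × 27 m = 1.569 × 10^5 m³

ΔV ≈ 1.57 × 10^5 m³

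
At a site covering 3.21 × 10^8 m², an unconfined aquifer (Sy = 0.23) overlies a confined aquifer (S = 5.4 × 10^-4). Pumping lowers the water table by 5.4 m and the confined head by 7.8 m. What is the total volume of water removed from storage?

ΔV ≈ 4 × 10^8 m³

Unconfined: ΔV_u = Sy × A × Δh_u = 0.23 × 3.21 × 10^8 × 5.4 = 3.987 × 10^8 m³
Confined: ΔV_c = S × A × Δh_c = 5.4 × 10^-4 × 3.21 × 10^8 × 7.8 = 1.352 × 10^6 m³
Total ΔV = 3.987 × 10^8 + 1.352 × 10^6 = 4 × 10^8 m³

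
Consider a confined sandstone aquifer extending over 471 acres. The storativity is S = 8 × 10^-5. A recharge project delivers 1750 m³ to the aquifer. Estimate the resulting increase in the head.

A = 471 acres = 1.906 × 10^6 m²
Δh = ΔV / (S × A) = 1750 m³ / (8 × 10^-5 × 1.906 × 10^6 m²) = 11.48 m

Δh ≈ 11.5 m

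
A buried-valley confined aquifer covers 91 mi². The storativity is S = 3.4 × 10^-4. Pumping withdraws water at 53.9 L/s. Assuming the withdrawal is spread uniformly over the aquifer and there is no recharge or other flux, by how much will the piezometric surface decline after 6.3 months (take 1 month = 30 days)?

A = 91 mi² = 2.357 × 10^8 m²
Q = 53.9 L/s = 4657 m³/d
t = 6.3 months = 189 d
ΔV = Q × t = 4657 m³/d × 189 d = 8.802 × 10^5 m³
Δh = ΔV / (S × A) = 8.802 × 10^5 / (3.4 × 10^-4 × 2.357 × 10^8) = 10.98 m

Δh ≈ 11 m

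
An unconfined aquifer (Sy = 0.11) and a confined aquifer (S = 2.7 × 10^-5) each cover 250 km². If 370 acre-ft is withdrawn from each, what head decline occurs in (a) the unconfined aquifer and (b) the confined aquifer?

A = 250 km² = 2.5 × 10^8 m²
ΔV = 370 acre-ft = 4.564 × 10^5 m³
Unconfined: Δh_u = ΔV/(Sy·A) = 4.564 × 10^5/(0.11 × 2.5 × 10^8) = 0.0166 m
Confined: Δh_c = ΔV/(S·A) = 4.564 × 10^5/(2.7 × 10^-5 × 2.5 × 10^8) = 67.61 m

Δh_u ≈ 0.0166 m; Δh_c ≈ 67.6 m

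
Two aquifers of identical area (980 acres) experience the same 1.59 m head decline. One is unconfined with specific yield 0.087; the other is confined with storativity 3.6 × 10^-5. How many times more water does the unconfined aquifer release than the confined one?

ΔV_u / ΔV_c ≈ 2420

A = 980 acres = 3.966 × 10^6 m²
Unconfined: ΔV_u = Sy × A × Δh = 0.087 × 3.966 × 10^6 × 1.59 = 5.486 × 10^5 m³
Confined: ΔV_c = S × A × Δh = 3.6 × 10^-5 × 3.966 × 10^6 × 1.59 = 227 m³
Ratio = ΔV_u / ΔV_c = Sy / S = 0.087 / 3.6 × 10^-5 = 2417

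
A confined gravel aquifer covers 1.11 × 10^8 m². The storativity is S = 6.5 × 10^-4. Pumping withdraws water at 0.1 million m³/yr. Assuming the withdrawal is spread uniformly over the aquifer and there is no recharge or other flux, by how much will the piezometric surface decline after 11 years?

Q = 0.1 million m³/yr = 274 m³/d
t = 11 years = 4015 d
ΔV = Q × t = 274 m³/d × 4015 d = 1.1 × 10^6 m³
Δh = ΔV / (S × A) = 1.1 × 10^6 / (6.5 × 10^-4 × 1.11 × 10^8) = 15.25 m

Δh ≈ 15.2 m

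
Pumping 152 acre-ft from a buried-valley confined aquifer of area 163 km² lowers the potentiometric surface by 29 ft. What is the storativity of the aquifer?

A = 163 km² = 1.63 × 10^8 m²
Δh = 29 ft = 8.839 m
ΔV = 152 acre-ft = 1.875 × 10^5 m³
S = ΔV / (A × Δh) = 1.875 × 10^5 m³ / (1.63 × 10^8 m² × 8.839 m) = 1.301 × 10^-4

S ≈ 1.3 × 10^-4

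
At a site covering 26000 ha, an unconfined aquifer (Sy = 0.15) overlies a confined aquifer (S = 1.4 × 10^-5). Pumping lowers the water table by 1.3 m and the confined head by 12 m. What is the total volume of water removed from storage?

A = 26000 ha = 2.6 × 10^8 m²
Unconfined: ΔV_u = Sy × A × Δh_u = 0.15 × 2.6 × 10^8 × 1.3 = 5.07 × 10^7 m³
Confined: ΔV_c = S × A × Δh_c = 1.4 × 10^-5 × 2.6 × 10^8 × 12 = 43680 m³
Total ΔV = 5.07 × 10^7 + 43680 = 5.074 × 10^7 m³

ΔV ≈ 5.07 × 10^7 m³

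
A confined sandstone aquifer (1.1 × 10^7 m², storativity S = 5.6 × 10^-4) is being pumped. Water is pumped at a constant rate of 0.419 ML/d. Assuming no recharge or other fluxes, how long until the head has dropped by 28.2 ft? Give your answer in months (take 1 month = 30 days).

Δh = 28.2 ft = 8.595 m
ΔV = S × A × Δh = 5.6 × 10^-4 × 1.1 × 10^7 × 8.595 = 52950 m³
Q = 0.419 ML/d = 419 m³/d
t = ΔV / Q = 52950 m³ / 419 m³/d = 126.4 d
t = 126.4 d ≈ 4.212 months

t ≈ 4.21 months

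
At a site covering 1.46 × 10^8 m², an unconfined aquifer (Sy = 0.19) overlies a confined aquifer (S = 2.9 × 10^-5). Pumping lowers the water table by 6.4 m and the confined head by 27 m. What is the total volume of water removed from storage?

ΔV ≈ 1.78 × 10^8 m³

Unconfined: ΔV_u = Sy × A × Δh_u = 0.19 × 1.46 × 10^8 × 6.4 = 1.775 × 10^8 m³
Confined: ΔV_c = S × A × Δh_c = 2.9 × 10^-5 × 1.46 × 10^8 × 27 = 1.143 × 10^5 m³
Total ΔV = 1.775 × 10^8 + 1.143 × 10^5 = 1.777 × 10^8 m³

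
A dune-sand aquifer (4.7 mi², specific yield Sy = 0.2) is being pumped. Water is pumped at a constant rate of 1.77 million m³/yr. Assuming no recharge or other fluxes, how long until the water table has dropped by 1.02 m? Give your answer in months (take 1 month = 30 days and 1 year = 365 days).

A = 4.7 mi² = 1.217 × 10^7 m²
ΔV = Sy × A × Δh = 0.2 × 1.217 × 10^7 × 1.02 = 2.483 × 10^6 m³
Q = 1.77 million m³/yr = 4849 m³/d
t = ΔV / Q = 2.483 × 10^6 m³ / 4849 m³/d = 512.1 d
t = 512.1 d ≈ 17.07 months

t ≈ 17.1 months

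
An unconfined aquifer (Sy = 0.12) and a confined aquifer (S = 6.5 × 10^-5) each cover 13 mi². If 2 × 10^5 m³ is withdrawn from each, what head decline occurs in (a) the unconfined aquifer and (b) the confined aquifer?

Δh_u ≈ 0.0495 m; Δh_c ≈ 91.4 m

A = 13 mi² = 3.367 × 10^7 m²
Unconfined: Δh_u = ΔV/(Sy·A) = 2 × 10^5/(0.12 × 3.367 × 10^7) = 0.0495 m
Confined: Δh_c = ΔV/(S·A) = 2 × 10^5/(6.5 × 10^-5 × 3.367 × 10^7) = 91.39 m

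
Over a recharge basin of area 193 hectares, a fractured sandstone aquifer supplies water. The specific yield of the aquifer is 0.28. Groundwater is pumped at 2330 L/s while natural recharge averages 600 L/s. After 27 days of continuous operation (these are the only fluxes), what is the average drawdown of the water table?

A = 193 hectares = 1.93 × 10^6 m²
Net abstraction = 2330 − 600 = 1730 L/s
Q_net = 1730 L/s = 1.495 × 10^5 m³/d
ΔV = Q × t = 1.495 × 10^5 m³/d × 27 d = 4.036 × 10^6 m³
Δh = ΔV / (Sy × A) = 4.036 × 10^6 / (0.28 × 1.93 × 10^6) = 7.468 m

Δh ≈ 7.47 m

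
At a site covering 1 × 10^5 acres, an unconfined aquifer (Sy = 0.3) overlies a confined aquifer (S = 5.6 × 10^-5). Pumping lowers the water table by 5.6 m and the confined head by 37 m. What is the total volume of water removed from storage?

A = 1 × 10^5 acres = 4.047 × 10^8 m²
Unconfined: ΔV_u = Sy × A × Δh_u = 0.3 × 4.047 × 10^8 × 5.6 = 6.799 × 10^8 m³
Confined: ΔV_c = S × A × Δh_c = 5.6 × 10^-5 × 4.047 × 10^8 × 37 = 8.385 × 10^5 m³
Total ΔV = 6.799 × 10^8 + 8.385 × 10^5 = 6.807 × 10^8 m³

ΔV ≈ 6.81 × 10^8 m³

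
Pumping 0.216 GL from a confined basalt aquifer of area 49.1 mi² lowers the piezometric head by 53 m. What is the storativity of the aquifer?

S ≈ 3.2 × 10^-5

A = 49.1 mi² = 1.272 × 10^8 m²
ΔV = 0.216 GL = 2.16 × 10^5 m³
S = ΔV / (A × Δh) = 2.16 × 10^5 m³ / (1.272 × 10^8 m² × 53 m) = 3.205 × 10^-5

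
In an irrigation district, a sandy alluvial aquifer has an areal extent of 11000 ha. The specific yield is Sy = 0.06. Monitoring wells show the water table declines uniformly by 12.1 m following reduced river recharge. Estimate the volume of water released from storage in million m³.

A = 11000 ha = 1.1 × 10^8 m²
ΔV = Sy × A × Δh = 0.06 × 1.1 × 10^8 m² × 12.1 m = 7.986 × 10^7 m³
ΔV = 7.986 × 10^7 m³ = 79.86 million m³

ΔV ≈ 79.9 million m³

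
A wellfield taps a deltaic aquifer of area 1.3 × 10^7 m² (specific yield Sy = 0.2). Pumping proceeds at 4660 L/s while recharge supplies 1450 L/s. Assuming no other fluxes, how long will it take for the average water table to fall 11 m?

t ≈ 103 days

ΔV = Sy × A × Δh = 0.2 × 1.3 × 10^7 × 11 = 2.86 × 10^7 m³
Net withdrawal = 4660 − 1450 = 3210 L/s = 2.773 × 10^5 m³/d
t = ΔV / Q = 2.86 × 10^7 m³ / 2.773 × 10^5 m³/d = 103.1 d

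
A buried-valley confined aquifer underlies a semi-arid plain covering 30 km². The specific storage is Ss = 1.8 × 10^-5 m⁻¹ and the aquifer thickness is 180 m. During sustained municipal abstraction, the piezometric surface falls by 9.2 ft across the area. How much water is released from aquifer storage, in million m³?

ΔV ≈ 0.273 million m³

S = Ss × b = 1.8 × 10^-5 m⁻¹ × 180 m = 3.24 × 10^-3
A = 30 km² = 3 × 10^7 m²
Δh = 9.2 ft = 2.804 m
ΔV = S × A × Δh = 0.00324 × 3 × 10^7 m² × 2.804 m = 2.726 × 10^5 m³
ΔV = 2.726 × 10^5 m³ = 0.2726 million m³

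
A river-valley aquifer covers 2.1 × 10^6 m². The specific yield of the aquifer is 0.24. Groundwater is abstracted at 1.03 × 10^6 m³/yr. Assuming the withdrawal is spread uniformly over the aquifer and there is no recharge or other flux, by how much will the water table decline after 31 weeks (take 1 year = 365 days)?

Q = 1.03 × 10^6 m³/yr = 2822 m³/d
t = 31 weeks = 217 d
ΔV = Q × t = 2822 m³/d × 217 d = 6.124 × 10^5 m³
Δh = ΔV / (Sy × A) = 6.124 × 10^5 / (0.24 × 2.1 × 10^6) = 1.215 m

Δh ≈ 1.21 m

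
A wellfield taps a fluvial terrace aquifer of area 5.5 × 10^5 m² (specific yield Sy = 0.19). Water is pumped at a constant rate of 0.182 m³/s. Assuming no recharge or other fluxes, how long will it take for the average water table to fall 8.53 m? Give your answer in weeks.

ΔV = Sy × A × Δh = 0.19 × 5.5 × 10^5 × 8.53 = 8.914 × 10^5 m³
Q = 0.182 m³/s = 15720 m³/d
t = ΔV / Q = 8.914 × 10^5 m³ / 15720 m³/d = 56.69 d
t = 56.69 d ≈ 8.098 weeks

t ≈ 8.1 weeks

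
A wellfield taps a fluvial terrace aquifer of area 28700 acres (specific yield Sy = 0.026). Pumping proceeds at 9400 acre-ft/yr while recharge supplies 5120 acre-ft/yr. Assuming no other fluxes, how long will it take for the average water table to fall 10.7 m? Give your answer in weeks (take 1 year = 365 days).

A = 28700 acres = 1.161 × 10^8 m²
ΔV = Sy × A × Δh = 0.026 × 1.161 × 10^8 × 10.7 = 3.231 × 10^7 m³
Net withdrawal = 9400 − 5120 = 4280 acre-ft/yr = 14460 m³/d
t = ΔV / Q = 3.231 × 10^7 m³ / 14460 m³/d = 2234 d
t = 2234 d ≈ 319.1 weeks

t ≈ 319 weeks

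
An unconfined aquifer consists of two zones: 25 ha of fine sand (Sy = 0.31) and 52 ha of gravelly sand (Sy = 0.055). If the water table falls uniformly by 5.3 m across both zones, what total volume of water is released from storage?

A₁ = 25 ha = 2.5 × 10^5 m²; A₂ = 52 ha = 5.2 × 10^5 m²
ΔV₁ = 0.31 × 2.5 × 10^5 × 5.3 = 4.107 × 10^5 m³
ΔV₂ = 0.055 × 5.2 × 10^5 × 5.3 = 1.516 × 10^5 m³
ΔV = ΔV₁ + ΔV₂ = 5.623 × 10^5 m³

ΔV ≈ 5.62 × 10^5 m³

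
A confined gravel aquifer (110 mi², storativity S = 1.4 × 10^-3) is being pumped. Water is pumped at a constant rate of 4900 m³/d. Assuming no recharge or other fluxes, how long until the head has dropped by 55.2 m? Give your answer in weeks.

t ≈ 642 weeks

A = 110 mi² = 2.849 × 10^8 m²
ΔV = S × A × Δh = 0.0014 × 2.849 × 10^8 × 55.2 = 2.202 × 10^7 m³
t = ΔV / Q = 2.202 × 10^7 m³ / 4900 m³/d = 4493 d
t = 4493 d ≈ 641.9 weeks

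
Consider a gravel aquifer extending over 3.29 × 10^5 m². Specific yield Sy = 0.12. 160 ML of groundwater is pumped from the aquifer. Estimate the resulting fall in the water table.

Δh ≈ 4.05 m

ΔV = 160 ML = 1.6 × 10^5 m³
Δh = ΔV / (Sy × A) = 1.6 × 10^5 m³ / (0.12 × 3.29 × 10^5 m²) = 4.053 m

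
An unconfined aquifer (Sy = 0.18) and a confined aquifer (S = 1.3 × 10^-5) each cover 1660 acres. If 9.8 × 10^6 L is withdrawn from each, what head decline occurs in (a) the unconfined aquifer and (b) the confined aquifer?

A = 1660 acres = 6.718 × 10^6 m²
ΔV = 9.8 × 10^6 L = 9800 m³
Unconfined: Δh_u = ΔV/(Sy·A) = 9800/(0.18 × 6.718 × 10^6) = 0.008105 m
Confined: Δh_c = ΔV/(S·A) = 9800/(1.3 × 10^-5 × 6.718 × 10^6) = 112.2 m

Δh_u ≈ 0.0081 m; Δh_c ≈ 112 m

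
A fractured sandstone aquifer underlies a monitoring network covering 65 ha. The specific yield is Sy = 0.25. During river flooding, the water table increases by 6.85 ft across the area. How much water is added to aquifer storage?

ΔV ≈ 3.39 × 10^5 m³

A = 65 ha = 6.5 × 10^5 m²
Δh = 6.85 ft = 2.088 m
ΔV = Sy × A × Δh = 0.25 × 6.5 × 10^5 m² × 2.088 m = 3.393 × 10^5 m³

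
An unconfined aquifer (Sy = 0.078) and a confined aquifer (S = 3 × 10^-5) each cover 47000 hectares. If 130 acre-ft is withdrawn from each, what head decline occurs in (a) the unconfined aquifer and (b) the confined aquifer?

A = 47000 hectares = 4.7 × 10^8 m²
ΔV = 130 acre-ft = 1.604 × 10^5 m³
Unconfined: Δh_u = ΔV/(Sy·A) = 1.604 × 10^5/(0.078 × 4.7 × 10^8) = 0.004374 m
Confined: Δh_c = ΔV/(S·A) = 1.604 × 10^5/(3 × 10^-5 × 4.7 × 10^8) = 11.37 m

Δh_u ≈ 0.00437 m; Δh_c ≈ 11.4 m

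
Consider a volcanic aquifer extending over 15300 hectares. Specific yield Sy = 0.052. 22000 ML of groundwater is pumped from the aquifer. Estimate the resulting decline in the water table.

Δh ≈ 2.77 m

A = 15300 hectares = 1.53 × 10^8 m²
ΔV = 22000 ML = 2.2 × 10^7 m³
Δh = ΔV / (Sy × A) = 2.2 × 10^7 m³ / (0.052 × 1.53 × 10^8 m²) = 2.765 m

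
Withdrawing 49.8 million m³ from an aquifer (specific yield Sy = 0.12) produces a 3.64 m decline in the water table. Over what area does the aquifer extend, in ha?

A ≈ 11400 ha

ΔV = 49.8 million m³ = 4.98 × 10^7 m³
A = ΔV / (Sy × Δh) = 4.98 × 10^7 / (0.12 × 3.64) = 1.14 × 10^8 m²
A = 1.14 × 10^8 m² = 11400 ha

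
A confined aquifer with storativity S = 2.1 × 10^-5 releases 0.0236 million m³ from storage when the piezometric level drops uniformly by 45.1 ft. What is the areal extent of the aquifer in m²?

Δh = 45.1 ft = 13.75 m
ΔV = 0.0236 million m³ = 23600 m³
A = ΔV / (S × Δh) = 23600 / (2.1 × 10^-5 × 13.75) = 8.175 × 10^7 m²

A ≈ 8.18 × 10^7 m²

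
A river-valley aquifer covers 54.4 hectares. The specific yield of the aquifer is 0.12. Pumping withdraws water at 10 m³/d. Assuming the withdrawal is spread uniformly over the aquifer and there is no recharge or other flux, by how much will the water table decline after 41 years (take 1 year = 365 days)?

Δh ≈ 2.29 m

A = 54.4 hectares = 5.44 × 10^5 m²
t = 41 years = 14960 d
ΔV = Q × t = 10 m³/d × 14960 d = 1.496 × 10^5 m³
Δh = ΔV / (Sy × A) = 1.496 × 10^5 / (0.12 × 5.44 × 10^5) = 2.292 m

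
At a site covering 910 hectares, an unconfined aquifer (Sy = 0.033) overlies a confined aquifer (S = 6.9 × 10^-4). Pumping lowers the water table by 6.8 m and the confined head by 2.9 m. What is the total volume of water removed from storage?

A = 910 hectares = 9.1 × 10^6 m²
Unconfined: ΔV_u = Sy × A × Δh_u = 0.033 × 9.1 × 10^6 × 6.8 = 2.042 × 10^6 m³
Confined: ΔV_c = S × A × Δh_c = 6.9 × 10^-4 × 9.1 × 10^6 × 2.9 = 18210 m³
Total ΔV = 2.042 × 10^6 + 18210 = 2.06 × 10^6 m³

ΔV ≈ 2.06 × 10^6 m³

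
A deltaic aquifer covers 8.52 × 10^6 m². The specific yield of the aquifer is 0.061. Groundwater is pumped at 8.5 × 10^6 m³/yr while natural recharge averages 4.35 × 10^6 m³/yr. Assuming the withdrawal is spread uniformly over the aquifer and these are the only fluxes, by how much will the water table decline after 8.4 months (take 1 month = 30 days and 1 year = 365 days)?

Δh ≈ 5.51 m

Net abstraction = 8.5 × 10^6 − 4.35 × 10^6 = 4.15 × 10^6 m³/yr
Q_net = 4.15 × 10^6 m³/yr = 11370 m³/d
t = 8.4 months = 252 d
ΔV = Q × t = 11370 m³/d × 252 d = 2.865 × 10^6 m³
Δh = ΔV / (Sy × A) = 2.865 × 10^6 / (0.061 × 8.52 × 10^6) = 5.513 m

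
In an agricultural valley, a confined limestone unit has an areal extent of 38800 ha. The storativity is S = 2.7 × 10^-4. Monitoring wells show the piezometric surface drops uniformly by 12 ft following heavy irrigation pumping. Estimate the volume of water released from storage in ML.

ΔV ≈ 383 ML

A = 38800 ha = 3.88 × 10^8 m²
Δh = 12 ft = 3.658 m
ΔV = S × A × Δh = 2.7 × 10^-4 × 3.88 × 10^8 m² × 3.658 m = 3.832 × 10^5 m³
ΔV = 3.832 × 10^5 m³ = 383.2 ML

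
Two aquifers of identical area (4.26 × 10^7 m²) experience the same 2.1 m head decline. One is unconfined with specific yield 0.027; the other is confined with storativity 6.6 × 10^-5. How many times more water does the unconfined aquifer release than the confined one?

ΔV_u / ΔV_c ≈ 409

Unconfined: ΔV_u = Sy × A × Δh = 0.027 × 4.26 × 10^7 × 2.1 = 2.415 × 10^6 m³
Confined: ΔV_c = S × A × Δh = 6.6 × 10^-5 × 4.26 × 10^7 × 2.1 = 5904 m³
Ratio = ΔV_u / ΔV_c = Sy / S = 0.027 / 6.6 × 10^-5 = 409.1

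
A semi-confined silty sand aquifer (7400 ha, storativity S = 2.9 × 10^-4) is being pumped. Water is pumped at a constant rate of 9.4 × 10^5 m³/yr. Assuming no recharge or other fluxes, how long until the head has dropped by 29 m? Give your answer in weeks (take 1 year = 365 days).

A = 7400 ha = 7.4 × 10^7 m²
ΔV = S × A × Δh = 2.9 × 10^-4 × 7.4 × 10^7 × 29 = 6.223 × 10^5 m³
Q = 9.4 × 10^5 m³/yr = 2575 m³/d
t = ΔV / Q = 6.223 × 10^5 m³ / 2575 m³/d = 241.7 d
t = 241.7 d ≈ 34.52 weeks

t ≈ 34.5 weeks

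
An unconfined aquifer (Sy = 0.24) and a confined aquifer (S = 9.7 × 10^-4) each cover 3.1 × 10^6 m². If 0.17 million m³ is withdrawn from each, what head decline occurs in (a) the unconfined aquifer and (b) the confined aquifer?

Δh_u ≈ 0.228 m; Δh_c ≈ 56.5 m

ΔV = 0.17 million m³ = 1.7 × 10^5 m³
Unconfined: Δh_u = ΔV/(Sy·A) = 1.7 × 10^5/(0.24 × 3.1 × 10^6) = 0.2285 m
Confined: Δh_c = ΔV/(S·A) = 1.7 × 10^5/(9.7 × 10^-4 × 3.1 × 10^6) = 56.53 m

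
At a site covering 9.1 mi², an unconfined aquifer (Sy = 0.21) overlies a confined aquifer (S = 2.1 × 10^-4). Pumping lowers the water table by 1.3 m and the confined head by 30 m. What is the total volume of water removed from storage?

ΔV ≈ 6.58 × 10^6 m³

A = 9.1 mi² = 2.357 × 10^7 m²
Unconfined: ΔV_u = Sy × A × Δh_u = 0.21 × 2.357 × 10^7 × 1.3 = 6.434 × 10^6 m³
Confined: ΔV_c = S × A × Δh_c = 2.1 × 10^-4 × 2.357 × 10^7 × 30 = 1.485 × 10^5 m³
Total ΔV = 6.434 × 10^6 + 1.485 × 10^5 = 6.583 × 10^6 m³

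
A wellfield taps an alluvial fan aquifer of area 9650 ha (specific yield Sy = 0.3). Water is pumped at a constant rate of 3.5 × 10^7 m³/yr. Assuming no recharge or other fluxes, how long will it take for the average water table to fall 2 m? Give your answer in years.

A = 9650 ha = 9.65 × 10^7 m²
ΔV = Sy × A × Δh = 0.3 × 9.65 × 10^7 × 2 = 5.79 × 10^7 m³
Q = 3.5 × 10^7 m³/yr = 95890 m³/d
t = ΔV / Q = 5.79 × 10^7 m³ / 95890 m³/d = 603.8 d
t = 603.8 d ≈ 1.654 years

t ≈ 1.65 years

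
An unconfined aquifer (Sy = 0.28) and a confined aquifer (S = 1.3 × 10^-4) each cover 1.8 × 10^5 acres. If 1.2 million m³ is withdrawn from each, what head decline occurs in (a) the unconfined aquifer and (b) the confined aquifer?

A = 1.8 × 10^5 acres = 7.284 × 10^8 m²
ΔV = 1.2 million m³ = 1.2 × 10^6 m³
Unconfined: Δh_u = ΔV/(Sy·A) = 1.2 × 10^6/(0.28 × 7.284 × 10^8) = 0.005883 m
Confined: Δh_c = ΔV/(S·A) = 1.2 × 10^6/(1.3 × 10^-4 × 7.284 × 10^8) = 12.67 m

Δh_u ≈ 0.00588 m; Δh_c ≈ 12.7 m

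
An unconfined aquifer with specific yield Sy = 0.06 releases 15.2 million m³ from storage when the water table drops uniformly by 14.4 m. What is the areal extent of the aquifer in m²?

ΔV = 15.2 million m³ = 1.52 × 10^7 m³
A = ΔV / (Sy × Δh) = 1.52 × 10^7 / (0.06 × 14.4) = 1.759 × 10^7 m²

A ≈ 1.76 × 10^7 m²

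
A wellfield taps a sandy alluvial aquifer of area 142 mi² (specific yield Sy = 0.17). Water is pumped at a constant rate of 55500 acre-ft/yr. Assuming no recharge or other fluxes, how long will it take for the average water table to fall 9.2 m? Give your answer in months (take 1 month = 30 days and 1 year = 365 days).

t ≈ 102 months

A = 142 mi² = 3.678 × 10^8 m²
ΔV = Sy × A × Δh = 0.17 × 3.678 × 10^8 × 9.2 = 5.752 × 10^8 m³
Q = 55500 acre-ft/yr = 1.876 × 10^5 m³/d
t = ΔV / Q = 5.752 × 10^8 m³ / 1.876 × 10^5 m³/d = 3067 d
t = 3067 d ≈ 102.2 months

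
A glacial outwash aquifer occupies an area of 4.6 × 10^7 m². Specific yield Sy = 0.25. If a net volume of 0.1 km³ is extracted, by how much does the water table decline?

Δh ≈ 8.7 m

ΔV = 0.1 km³ = 1 × 10^8 m³
Δh = ΔV / (Sy × A) = 1 × 10^8 m³ / (0.25 × 4.6 × 10^7 m²) = 8.696 m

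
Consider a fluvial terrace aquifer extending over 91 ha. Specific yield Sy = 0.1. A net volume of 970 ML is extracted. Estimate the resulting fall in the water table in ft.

A = 91 ha = 9.1 × 10^5 m²
ΔV = 970 ML = 9.7 × 10^5 m³
Δh = ΔV / (Sy × A) = 9.7 × 10^5 m³ / (0.1 × 9.1 × 10^5 m²) = 10.66 m
Δh = 10.66 m = 34.97 ft

Δh ≈ 35 ft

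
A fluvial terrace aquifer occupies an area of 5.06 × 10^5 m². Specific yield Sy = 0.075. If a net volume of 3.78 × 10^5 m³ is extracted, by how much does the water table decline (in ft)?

Δh ≈ 32.7 ft

Δh = ΔV / (Sy × A) = 3.78 × 10^5 m³ / (0.075 × 5.06 × 10^5 m²) = 9.96 m
Δh = 9.96 m = 32.68 ft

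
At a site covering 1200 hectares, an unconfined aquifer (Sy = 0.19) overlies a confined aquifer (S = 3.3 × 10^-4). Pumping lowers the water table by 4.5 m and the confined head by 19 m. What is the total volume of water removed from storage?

A = 1200 hectares = 1.2 × 10^7 m²
Unconfined: ΔV_u = Sy × A × Δh_u = 0.19 × 1.2 × 10^7 × 4.5 = 1.026 × 10^7 m³
Confined: ΔV_c = S × A × Δh_c = 3.3 × 10^-4 × 1.2 × 10^7 × 19 = 75240 m³
Total ΔV = 1.026 × 10^7 + 75240 = 1.034 × 10^7 m³

ΔV ≈ 1.03 × 10^7 m³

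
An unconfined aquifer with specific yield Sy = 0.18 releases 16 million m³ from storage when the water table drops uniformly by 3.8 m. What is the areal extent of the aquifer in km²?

ΔV = 16 million m³ = 1.6 × 10^7 m³
A = ΔV / (Sy × Δh) = 1.6 × 10^7 / (0.18 × 3.8) = 2.339 × 10^7 m²
A = 2.339 × 10^7 m² = 23.39 km²

A ≈ 23.4 km²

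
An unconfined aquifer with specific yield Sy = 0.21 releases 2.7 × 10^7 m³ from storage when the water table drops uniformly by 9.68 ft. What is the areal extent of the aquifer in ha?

A ≈ 4360 ha

Δh = 9.68 ft = 2.95 m
A = ΔV / (Sy × Δh) = 2.7 × 10^7 / (0.21 × 2.95) = 4.358 × 10^7 m²
A = 4.358 × 10^7 m² = 4358 ha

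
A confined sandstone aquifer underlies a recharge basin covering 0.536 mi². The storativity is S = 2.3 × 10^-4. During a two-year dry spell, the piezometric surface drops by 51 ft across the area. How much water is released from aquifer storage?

ΔV ≈ 4960 m³

A = 0.536 mi² = 1.388 × 10^6 m²
Δh = 51 ft = 15.54 m
ΔV = S × A × Δh = 2.3 × 10^-4 × 1.388 × 10^6 m² × 15.54 m = 4963 m³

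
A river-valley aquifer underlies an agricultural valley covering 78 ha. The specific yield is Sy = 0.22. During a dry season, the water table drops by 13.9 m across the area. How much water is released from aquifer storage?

ΔV ≈ 2.39 × 10^6 m³

A = 78 ha = 7.8 × 10^5 m²
ΔV = Sy × A × Δh = 0.22 × 7.8 × 10^5 m² × 13.9 m = 2.385 × 10^6 m³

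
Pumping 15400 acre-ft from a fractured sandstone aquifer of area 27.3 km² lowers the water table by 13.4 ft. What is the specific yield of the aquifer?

A = 27.3 km² = 2.73 × 10^7 m²
Δh = 13.4 ft = 4.084 m
ΔV = 15400 acre-ft = 1.9 × 10^7 m³
Sy = ΔV / (A × Δh) = 1.9 × 10^7 m³ / (2.73 × 10^7 m² × 4.084 m) = 0.1704

Sy ≈ 0.17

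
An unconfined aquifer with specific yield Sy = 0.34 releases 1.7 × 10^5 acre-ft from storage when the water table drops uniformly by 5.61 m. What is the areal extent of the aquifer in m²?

A ≈ 1.1 × 10^8 m²

ΔV = 1.7 × 10^5 acre-ft = 2.097 × 10^8 m³
A = ΔV / (Sy × Δh) = 2.097 × 10^8 / (0.34 × 5.61) = 1.099 × 10^8 m²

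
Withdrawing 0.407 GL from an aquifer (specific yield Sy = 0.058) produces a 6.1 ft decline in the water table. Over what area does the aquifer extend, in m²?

Δh = 6.1 ft = 1.859 m
ΔV = 0.407 GL = 4.07 × 10^5 m³
A = ΔV / (Sy × Δh) = 4.07 × 10^5 / (0.058 × 1.859) = 3.774 × 10^6 m²

A ≈ 3.77 × 10^6 m²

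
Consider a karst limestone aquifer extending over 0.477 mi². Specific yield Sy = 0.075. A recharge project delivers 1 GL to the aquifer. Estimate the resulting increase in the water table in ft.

A = 0.477 mi² = 1.235 × 10^6 m²
ΔV = 1 GL = 1 × 10^6 m³
Δh = ΔV / (Sy × A) = 1 × 10^6 m³ / (0.075 × 1.235 × 10^6 m²) = 10.79 m
Δh = 10.79 m = 35.41 ft

Δh ≈ 35.4 ft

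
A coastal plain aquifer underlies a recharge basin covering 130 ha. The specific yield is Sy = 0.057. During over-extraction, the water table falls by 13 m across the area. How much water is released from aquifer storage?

A = 130 ha = 1.3 × 10^6 m²
ΔV = Sy × A × Δh = 0.057 × 1.3 × 10^6 m² × 13 m = 9.633 × 10^5 m³

ΔV ≈ 9.63 × 10^5 m³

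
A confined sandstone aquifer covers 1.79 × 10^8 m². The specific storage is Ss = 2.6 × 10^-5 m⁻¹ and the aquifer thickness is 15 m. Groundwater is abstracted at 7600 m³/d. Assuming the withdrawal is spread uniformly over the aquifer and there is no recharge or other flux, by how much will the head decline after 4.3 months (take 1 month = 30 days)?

Δh ≈ 14 m

S = Ss × b = 2.6 × 10^-5 m⁻¹ × 15 m = 3.9 × 10^-4
t = 4.3 months = 129 d
ΔV = Q × t = 7600 m³/d × 129 d = 9.804 × 10^5 m³
Δh = ΔV / (S × A) = 9.804 × 10^5 / (3.9 × 10^-4 × 1.79 × 10^8) = 14.04 m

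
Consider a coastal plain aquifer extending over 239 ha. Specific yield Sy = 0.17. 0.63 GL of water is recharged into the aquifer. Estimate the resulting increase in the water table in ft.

Δh ≈ 5.09 ft

A = 239 ha = 2.39 × 10^6 m²
ΔV = 0.63 GL = 6.3 × 10^5 m³
Δh = ΔV / (Sy × A) = 6.3 × 10^5 m³ / (0.17 × 2.39 × 10^6 m²) = 1.551 m
Δh = 1.551 m = 5.087 ft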